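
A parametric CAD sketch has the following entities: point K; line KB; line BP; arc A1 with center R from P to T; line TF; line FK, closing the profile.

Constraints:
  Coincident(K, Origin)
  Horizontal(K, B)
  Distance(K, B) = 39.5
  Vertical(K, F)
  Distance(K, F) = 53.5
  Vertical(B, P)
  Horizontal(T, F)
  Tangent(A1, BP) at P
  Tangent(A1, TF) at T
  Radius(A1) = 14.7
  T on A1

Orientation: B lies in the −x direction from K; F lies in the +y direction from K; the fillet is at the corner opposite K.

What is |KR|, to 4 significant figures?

46.05

K is at the origin; K and B share the same y with |KB| = 39.5 and B on the −x side, so B = (-39.50, 0.000). KF is vertical with |KF| = 53.5 and F on the +y side, so F = (0.000, 53.50). The virtual corner opposite K is at (-39.50, 53.50). Since A1 is tangent to BP there, RP ⟂ BP and since A1 is tangent to TF there, RT ⟂ TF, with radius 14.7, so the center R sits 14.7 in from both sides at R = (-24.80, 38.80). Then |KR| = |R − K| = 46.05.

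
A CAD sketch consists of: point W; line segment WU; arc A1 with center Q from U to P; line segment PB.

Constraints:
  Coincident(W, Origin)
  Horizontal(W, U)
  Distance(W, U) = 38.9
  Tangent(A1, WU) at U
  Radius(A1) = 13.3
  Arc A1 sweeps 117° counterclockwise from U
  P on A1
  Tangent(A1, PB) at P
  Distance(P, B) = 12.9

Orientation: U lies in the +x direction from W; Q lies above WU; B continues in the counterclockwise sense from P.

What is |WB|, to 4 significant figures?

54.46

W is at the origin; WU is horizontal with |WU| = 38.9 and U on the +x side, so U = (38.90, 0.000). Tangency of A1 to WU means the radius QU is perpendicular to WU, so Q = U + (0, 13.3) = (38.90, 13.30). On A1, U sits at bearing -90° from Q; a 117° counterclockwise sweep puts P at bearing 27°, so P = Q + 13.3·(cos 27°, sin 27°) = (50.75, 19.34). Since A1 is tangent to PB there, QP ⟂ PB, so PB runs along (−sin 27°, cos 27°); with |PB| = 12.9, B = (44.89, 30.83). Then |WB| = |B − W| = 54.46.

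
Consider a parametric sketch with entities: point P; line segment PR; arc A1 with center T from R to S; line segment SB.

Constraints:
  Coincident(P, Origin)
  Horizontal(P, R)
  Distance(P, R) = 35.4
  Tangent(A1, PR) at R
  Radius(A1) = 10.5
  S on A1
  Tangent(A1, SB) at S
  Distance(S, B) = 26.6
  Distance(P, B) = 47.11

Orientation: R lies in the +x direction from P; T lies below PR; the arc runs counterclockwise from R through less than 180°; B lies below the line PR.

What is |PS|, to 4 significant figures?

27.53

Checks: |TS| = 10.50 ✓; ∠(TS, SB) = 90.00° ✓; |SB| = 26.60 ✓; |PB| = 47.11 ✓.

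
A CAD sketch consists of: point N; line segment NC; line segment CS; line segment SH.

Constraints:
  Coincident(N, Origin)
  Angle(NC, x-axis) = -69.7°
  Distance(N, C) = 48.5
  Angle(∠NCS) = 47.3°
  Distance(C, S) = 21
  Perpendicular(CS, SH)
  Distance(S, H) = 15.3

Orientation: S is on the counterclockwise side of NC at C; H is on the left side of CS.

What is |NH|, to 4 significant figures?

23.56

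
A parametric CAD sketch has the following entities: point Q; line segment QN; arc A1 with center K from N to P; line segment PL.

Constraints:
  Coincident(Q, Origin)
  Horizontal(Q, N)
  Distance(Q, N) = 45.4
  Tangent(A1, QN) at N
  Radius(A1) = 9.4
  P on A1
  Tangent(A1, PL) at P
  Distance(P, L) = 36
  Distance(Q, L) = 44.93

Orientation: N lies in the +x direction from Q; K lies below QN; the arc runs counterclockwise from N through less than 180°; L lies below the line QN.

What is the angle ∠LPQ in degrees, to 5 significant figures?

75.715°

Q is at the origin; QN is horizontal with |QN| = 45.4 and N on the +x side, so N = (45.400, 0.0000). Since A1 is tangent to QN there, KN ⟂ QN, so K = N + (0, -9.4) = (45.400, -9.4000). Since KP ⟂ PL (tangency), |KL| = √(9.4² + 36.0²) = 37.207 regardless of where P sits on A1. So L lies on both circle(Q, 44.93) and circle(K, 37.207); the below-QN intersection is L = (22.622, -38.820). P is the foot of the tangent from L: P = (36.755, -5.7097).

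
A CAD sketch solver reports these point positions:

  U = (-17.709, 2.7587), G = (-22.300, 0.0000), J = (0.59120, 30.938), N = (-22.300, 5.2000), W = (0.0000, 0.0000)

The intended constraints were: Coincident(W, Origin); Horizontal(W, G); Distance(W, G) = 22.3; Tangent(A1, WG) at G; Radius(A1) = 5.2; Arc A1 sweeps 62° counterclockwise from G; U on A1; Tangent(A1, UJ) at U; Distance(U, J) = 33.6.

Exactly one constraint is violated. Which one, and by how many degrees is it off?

Tangent(A1, UJ) at U — off by 5.00°.

W = (0.00, 0.00) ✓; W.y = 0.00, G.y = 0.00 ✓; |WG| = 22.30 ✓; ∠(NG, GW) = 90.00° ✓; |NG| = 5.200 ✓; bearing(N→U) − bearing(N→G) = 62.00° ✓; |NU| = 5.200 ✓; ∠(NU, UJ) = 95.00° ✗; |UJ| = 33.60 ✓.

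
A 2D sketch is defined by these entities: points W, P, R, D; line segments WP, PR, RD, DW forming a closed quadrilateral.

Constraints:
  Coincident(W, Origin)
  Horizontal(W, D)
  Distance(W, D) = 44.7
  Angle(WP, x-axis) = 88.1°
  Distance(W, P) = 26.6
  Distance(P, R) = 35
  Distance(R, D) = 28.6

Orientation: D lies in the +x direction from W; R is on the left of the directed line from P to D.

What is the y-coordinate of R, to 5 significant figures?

27.205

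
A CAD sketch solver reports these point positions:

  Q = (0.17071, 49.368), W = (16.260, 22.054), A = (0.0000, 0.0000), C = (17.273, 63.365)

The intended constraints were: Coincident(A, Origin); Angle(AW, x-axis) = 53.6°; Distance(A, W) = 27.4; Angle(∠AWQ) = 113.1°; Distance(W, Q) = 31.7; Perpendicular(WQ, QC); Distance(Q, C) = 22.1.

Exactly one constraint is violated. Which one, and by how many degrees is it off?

Perpendicular(WQ, QC) — off by 8.80°.

A = (0.00, 0.00) ✓; AW at 53.60° ✓; |AW| = 27.40 ✓; ∠AWQ = 113.1° ✓; |WQ| = 31.70 ✓; ∠(WQ, QC) = 81.20° ✗; |QC| = 22.10 ✓.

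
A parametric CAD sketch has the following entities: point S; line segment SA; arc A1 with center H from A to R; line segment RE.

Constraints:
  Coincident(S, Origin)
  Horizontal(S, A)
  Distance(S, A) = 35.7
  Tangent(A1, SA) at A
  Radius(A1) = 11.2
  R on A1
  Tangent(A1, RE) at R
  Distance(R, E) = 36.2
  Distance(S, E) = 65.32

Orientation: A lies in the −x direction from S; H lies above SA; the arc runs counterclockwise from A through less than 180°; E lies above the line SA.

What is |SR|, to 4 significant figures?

30.97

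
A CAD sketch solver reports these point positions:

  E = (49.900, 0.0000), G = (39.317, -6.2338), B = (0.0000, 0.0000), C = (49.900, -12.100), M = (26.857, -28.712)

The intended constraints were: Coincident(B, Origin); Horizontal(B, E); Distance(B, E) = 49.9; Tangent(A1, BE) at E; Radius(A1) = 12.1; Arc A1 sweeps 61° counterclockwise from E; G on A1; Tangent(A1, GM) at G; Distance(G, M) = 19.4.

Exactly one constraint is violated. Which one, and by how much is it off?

Distance(G, M) = 19.4 — off by 6.30.

B = (0.00, 0.00) ✓; B.y = 0.00, E.y = 0.00 ✓; |BE| = 49.90 ✓; ∠(CE, EB) = 90.00° ✓; |CE| = 12.10 ✓; bearing(C→G) − bearing(C→E) = 61.00° ✓; |CG| = 12.10 ✓; ∠(CG, GM) = 90.00° ✓; |GM| = 25.70 ✗.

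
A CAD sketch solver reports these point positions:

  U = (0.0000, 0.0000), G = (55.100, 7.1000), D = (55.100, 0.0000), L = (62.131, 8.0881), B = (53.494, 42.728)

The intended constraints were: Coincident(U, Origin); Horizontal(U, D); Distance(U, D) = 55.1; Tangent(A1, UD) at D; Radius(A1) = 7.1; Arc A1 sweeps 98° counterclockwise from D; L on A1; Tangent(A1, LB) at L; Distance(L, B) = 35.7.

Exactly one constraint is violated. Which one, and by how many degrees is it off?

Tangent(A1, LB) at L — off by 6.00°.

U = (0.00, 0.00) ✓; U.y = 0.00, D.y = 0.00 ✓; |UD| = 55.10 ✓; ∠(GD, DU) = 90.00° ✓; |GD| = 7.100 ✓; bearing(G→L) − bearing(G→D) = 98.00° ✓; |GL| = 7.100 ✓; ∠(GL, LB) = 84.00° ✗; |LB| = 35.70 ✓.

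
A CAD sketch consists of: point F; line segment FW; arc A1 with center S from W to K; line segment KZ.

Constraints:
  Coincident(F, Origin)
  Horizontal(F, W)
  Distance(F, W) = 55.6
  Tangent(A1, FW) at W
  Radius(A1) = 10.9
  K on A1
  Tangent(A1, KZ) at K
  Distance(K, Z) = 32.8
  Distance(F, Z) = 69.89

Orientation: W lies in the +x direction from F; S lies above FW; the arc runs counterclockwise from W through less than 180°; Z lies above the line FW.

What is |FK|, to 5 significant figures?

67.379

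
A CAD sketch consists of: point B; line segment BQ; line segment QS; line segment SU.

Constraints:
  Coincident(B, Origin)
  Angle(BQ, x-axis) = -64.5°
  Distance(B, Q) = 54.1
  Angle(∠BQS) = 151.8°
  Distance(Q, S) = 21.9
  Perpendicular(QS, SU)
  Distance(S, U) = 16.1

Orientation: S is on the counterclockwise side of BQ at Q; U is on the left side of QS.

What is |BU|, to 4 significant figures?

70.22

∠BQS = 151.8°, so QS runs at -64.5° + (180° − 151.8°) = -36.30° from the x-axis; with |QS| = 21.9, S = Q + 21.9·(cos -36.30°, sin -36.30°) = (40.94, -61.79). QS is perpendicular to SU; with |SU| = 16.1 on the left of QS, U = S + 16.1·(0.5920, 0.8059) = (50.47, -48.82). Then |BU| = |U − B| = 70.22.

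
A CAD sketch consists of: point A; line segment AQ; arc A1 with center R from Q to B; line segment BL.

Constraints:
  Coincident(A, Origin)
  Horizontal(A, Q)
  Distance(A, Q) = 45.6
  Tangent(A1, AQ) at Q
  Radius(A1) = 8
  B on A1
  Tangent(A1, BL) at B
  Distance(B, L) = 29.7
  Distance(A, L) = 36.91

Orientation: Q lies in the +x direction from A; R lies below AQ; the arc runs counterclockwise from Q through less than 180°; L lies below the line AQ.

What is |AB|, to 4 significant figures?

39.01

A is at the origin; AQ is horizontal with |AQ| = 45.6 and Q on the +x side, so Q = (45.60, 0.000). A1 meets AQ tangentially, so RQ is at right angles to AQ, so R = Q + (0, -8) = (45.60, -8.000). Since RB ⟂ BL (tangency), |RL| = √(8.0² + 29.7²) = 30.76 regardless of where B sits on A1. So L lies on both circle(A, 36.91) and circle(R, 30.76); the below-AQ intersection is L = (23.00, -28.87). B is the foot of the tangent from L: B = (38.83, -3.736).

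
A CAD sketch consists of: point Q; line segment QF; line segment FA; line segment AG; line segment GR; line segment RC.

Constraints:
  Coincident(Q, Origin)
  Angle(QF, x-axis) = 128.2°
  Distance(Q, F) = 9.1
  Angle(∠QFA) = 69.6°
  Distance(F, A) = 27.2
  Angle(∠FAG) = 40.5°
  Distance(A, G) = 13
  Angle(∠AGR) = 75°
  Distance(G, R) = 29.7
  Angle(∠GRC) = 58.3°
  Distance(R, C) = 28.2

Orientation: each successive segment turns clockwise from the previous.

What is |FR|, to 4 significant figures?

18.91

Q is at the origin; QF runs at 128.2° with length 9.1, so F = (-5.628, 7.151). ∠QFA = 69.6° gives FA at 17.80° from the x-axis; with |FA| = 27.2, A = (20.27, 15.47). ∠FAG = 40.5° gives AG at -121.7° from the x-axis; with |AG| = 13.0, G = (13.44, 4.406). ∠AGR = 75.0° gives GR at 133.3° from the x-axis; with |GR| = 29.7, R = (-6.930, 26.02). Then |FR| = |R − F| = 18.91.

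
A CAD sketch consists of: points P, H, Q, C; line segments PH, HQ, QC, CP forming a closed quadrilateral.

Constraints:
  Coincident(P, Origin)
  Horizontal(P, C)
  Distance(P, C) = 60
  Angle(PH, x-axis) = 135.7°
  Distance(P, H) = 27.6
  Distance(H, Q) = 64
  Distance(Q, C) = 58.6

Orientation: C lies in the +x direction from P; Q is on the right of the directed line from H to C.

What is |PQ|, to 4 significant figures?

37.92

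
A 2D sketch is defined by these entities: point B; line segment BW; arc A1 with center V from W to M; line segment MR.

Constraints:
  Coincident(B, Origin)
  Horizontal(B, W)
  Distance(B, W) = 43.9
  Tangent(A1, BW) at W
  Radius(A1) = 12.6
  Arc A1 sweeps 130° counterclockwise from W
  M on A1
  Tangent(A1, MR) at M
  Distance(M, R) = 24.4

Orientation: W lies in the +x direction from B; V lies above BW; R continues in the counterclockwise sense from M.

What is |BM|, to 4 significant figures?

57.41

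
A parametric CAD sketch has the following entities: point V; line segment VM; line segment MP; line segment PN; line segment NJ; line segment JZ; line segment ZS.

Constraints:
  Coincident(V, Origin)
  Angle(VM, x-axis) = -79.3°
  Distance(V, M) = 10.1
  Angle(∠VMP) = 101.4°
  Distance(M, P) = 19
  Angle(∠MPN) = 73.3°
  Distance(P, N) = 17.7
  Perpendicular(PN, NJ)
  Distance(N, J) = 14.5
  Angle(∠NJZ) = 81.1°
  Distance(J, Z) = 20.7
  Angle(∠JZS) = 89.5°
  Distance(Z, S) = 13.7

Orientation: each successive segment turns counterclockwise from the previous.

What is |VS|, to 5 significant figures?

25.231

∠NJZ = 81.1° gives JZ at -65.100° from the x-axis; with |JZ| = 20.7, Z = (10.772, -15.915). ∠JZS = 89.5° gives ZS at 25.400° from the x-axis; with |ZS| = 13.7, S = (23.148, -10.038). Then |VS| = |S − V| = 25.231.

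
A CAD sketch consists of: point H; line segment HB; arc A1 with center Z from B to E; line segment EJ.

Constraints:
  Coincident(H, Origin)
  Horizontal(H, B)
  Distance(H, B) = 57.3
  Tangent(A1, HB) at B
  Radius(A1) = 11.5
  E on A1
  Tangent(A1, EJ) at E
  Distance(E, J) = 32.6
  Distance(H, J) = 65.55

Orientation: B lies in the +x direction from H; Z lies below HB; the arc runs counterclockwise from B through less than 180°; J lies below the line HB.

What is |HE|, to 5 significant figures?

47.427

Checks: |ZE| = 11.50 ✓; ∠(ZE, EJ) = 90.00° ✓; |EJ| = 32.60 ✓; |HJ| = 65.55 ✓.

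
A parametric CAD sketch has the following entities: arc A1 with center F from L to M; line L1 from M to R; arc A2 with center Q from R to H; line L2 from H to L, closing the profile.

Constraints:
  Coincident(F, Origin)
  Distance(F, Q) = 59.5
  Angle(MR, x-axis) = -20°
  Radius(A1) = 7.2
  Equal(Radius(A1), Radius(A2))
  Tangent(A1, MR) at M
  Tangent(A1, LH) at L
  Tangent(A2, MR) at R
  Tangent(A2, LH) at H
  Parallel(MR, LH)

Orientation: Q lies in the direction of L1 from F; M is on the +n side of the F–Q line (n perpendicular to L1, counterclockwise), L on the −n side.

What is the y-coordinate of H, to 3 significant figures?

-27.1

Tangency of A1 to both parallel lines with radius 7.2 puts M and L at F ± 7.2·n: M = (2.46, 6.77), L = (-2.46, -6.77). Equal radii place R and H the same way about Q: R = Q + 7.2·n = (58.4, -13.6), H = Q − 7.2·n = (53.4, -27.1). So H.y = -27.1.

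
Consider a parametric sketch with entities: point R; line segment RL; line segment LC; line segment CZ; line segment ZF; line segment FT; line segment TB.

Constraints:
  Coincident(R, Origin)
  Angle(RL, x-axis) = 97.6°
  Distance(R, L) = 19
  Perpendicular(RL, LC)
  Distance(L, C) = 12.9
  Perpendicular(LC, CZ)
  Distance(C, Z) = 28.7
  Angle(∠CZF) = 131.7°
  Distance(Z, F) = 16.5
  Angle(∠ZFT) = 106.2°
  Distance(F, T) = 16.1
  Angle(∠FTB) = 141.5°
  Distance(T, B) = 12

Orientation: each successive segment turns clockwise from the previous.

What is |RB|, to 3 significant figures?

17.1

R is at the origin; RL runs at 97.6° with length 19.0, so L = (-2.51, 18.8). The perpendicularity gives LC at right angles to RL, so LC runs at 7.60°; with |LC| = 12.9, C = (10.3, 20.5). LC is perpendicular to CZ, so CZ runs at -82.4°; with |CZ| = 28.7, Z = (14.1, -7.91). ∠CZF = 131.7° gives ZF at -131° from the x-axis; with |ZF| = 16.5, F = (3.31, -20.4). ∠ZFT = 106.2° gives FT at 156° from the x-axis; with |FT| = 16.1, T = (-11.3, -13.7). ∠FTB = 141.5° gives TB at 117° from the x-axis; with |TB| = 12.0, B = (-16.8, -3.05). Then |RB| = |B − R| = 17.1.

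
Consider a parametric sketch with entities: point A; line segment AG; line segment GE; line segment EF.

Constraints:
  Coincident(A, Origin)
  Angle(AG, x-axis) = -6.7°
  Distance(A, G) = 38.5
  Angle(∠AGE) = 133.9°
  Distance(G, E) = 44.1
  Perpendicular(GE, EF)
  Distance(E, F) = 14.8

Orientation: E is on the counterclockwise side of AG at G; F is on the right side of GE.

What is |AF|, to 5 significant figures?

82.594

A is at the origin; AG runs at -6.7° with length 38.5, so G = 38.5·(cos -6.7°, sin -6.7°) = (38.237, -4.4918). ∠AGE = 133.9°, so GE runs at -6.7° + (180° − 133.9°) = 39.400° from the x-axis; with |GE| = 44.1, E = G + 44.1·(cos 39.400°, sin 39.400°) = (72.315, 23.500). GE is perpendicular to EF; with |EF| = 14.8 on the right of GE, F = E + 14.8·(0.63473, -0.77273) = (81.709, 12.063). Then |AF| = |F − A| = 82.594.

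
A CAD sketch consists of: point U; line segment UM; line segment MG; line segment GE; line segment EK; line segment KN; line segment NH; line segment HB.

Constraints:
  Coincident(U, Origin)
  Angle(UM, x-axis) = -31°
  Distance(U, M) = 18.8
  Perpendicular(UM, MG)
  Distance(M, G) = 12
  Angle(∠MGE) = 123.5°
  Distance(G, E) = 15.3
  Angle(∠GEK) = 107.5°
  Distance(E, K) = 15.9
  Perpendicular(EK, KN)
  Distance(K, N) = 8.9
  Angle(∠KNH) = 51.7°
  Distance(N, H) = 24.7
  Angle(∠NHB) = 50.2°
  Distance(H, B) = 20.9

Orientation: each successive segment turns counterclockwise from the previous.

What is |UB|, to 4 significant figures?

22.81

U is at the origin; UM runs at -31.0° with length 18.8, so M = (16.11, -9.683). UM ⟂ MG, so MG runs at 59.00°; with |MG| = 12.0, G = (22.30, 0.6033). ∠MGE = 123.5° gives GE at 115.5° from the x-axis; with |GE| = 15.3, E = (15.71, 14.41). ∠GEK = 107.5° gives EK at -172.0° from the x-axis; with |EK| = 15.9, K = (-0.03688, 12.20). EK is perpendicular to KN, so KN runs at -82.00°; with |KN| = 8.9, N = (1.202, 3.387). ∠KNH = 51.7° gives NH at 46.30° from the x-axis; with |NH| = 24.7, H = (18.27, 21.24). ∠NHB = 50.2° gives HB at 176.1° from the x-axis; with |HB| = 20.9, B = (-2.585, 22.67). Then |UB| = |B − U| = 22.81.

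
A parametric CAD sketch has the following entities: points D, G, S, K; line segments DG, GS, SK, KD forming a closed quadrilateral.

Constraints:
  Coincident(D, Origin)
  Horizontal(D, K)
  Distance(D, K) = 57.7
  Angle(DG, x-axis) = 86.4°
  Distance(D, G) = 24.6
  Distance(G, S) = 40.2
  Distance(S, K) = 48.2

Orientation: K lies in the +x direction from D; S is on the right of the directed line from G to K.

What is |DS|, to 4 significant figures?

18.50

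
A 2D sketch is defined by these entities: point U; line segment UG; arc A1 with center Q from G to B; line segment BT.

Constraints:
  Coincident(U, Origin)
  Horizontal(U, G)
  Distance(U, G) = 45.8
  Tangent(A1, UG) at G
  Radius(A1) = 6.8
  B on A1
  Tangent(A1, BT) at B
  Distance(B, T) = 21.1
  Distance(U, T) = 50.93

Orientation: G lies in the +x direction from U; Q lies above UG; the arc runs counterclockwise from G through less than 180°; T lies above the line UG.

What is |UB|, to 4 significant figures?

52.78

U is at the origin; UG is horizontal with |UG| = 45.8 and G on the +x side, so G = (45.80, 0.000). Since A1 is tangent to UG there, QG ⟂ UG, so Q = G + (0, 6.8) = (45.80, 6.800). Since QB ⟂ BT (tangency), |QT| = √(6.8² + 21.1²) = 22.17 regardless of where B sits on A1. So T lies on both circle(U, 50.93) and circle(Q, 22.17); the above-UG intersection is T = (42.10, 28.66). B is the foot of the tangent from T: B = (51.83, 9.936).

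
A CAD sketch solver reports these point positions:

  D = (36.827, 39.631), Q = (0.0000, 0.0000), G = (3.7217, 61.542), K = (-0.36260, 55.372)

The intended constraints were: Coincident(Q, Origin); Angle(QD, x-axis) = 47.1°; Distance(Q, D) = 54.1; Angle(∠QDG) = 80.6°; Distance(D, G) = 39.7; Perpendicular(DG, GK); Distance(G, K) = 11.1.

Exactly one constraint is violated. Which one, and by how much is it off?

Distance(G, K) = 11.1 — off by 3.70.

Q = (0.00, 0.00) ✓; QD at 47.10° ✓; |QD| = 54.10 ✓; ∠QDG = 80.60° ✓; |DG| = 39.70 ✓; ∠(DG, GK) = 90.00° ✓; |GK| = 7.399 ✗.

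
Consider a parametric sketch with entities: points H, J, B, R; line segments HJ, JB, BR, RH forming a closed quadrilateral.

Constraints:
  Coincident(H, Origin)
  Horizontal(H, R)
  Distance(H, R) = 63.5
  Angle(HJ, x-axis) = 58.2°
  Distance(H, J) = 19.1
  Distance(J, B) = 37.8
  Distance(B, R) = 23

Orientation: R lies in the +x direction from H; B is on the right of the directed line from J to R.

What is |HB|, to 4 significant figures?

41.46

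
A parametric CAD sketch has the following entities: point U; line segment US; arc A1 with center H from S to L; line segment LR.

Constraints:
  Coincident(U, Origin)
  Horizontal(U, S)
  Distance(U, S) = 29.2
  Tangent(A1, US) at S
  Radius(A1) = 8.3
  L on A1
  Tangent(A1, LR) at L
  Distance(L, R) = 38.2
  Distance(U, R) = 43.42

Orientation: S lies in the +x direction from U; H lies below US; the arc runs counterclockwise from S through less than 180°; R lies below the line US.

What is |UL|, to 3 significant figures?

22.1

U is at the origin; US is horizontal with |US| = 29.2 and S on the +x side, so S = (29.2, 0.00). The tangent condition forces HS to be normal to US, so H = S + (0, -8.3) = (29.2, -8.30). Since HL ⟂ LR (tangency), |HR| = √(8.3² + 38.2²) = 39.1 regardless of where L sits on A1. So R lies on both circle(U, 43.42) and circle(H, 39.1); the below-US intersection is R = (9.88, -42.3). L is the foot of the tangent from R: L = (21.3, -5.82).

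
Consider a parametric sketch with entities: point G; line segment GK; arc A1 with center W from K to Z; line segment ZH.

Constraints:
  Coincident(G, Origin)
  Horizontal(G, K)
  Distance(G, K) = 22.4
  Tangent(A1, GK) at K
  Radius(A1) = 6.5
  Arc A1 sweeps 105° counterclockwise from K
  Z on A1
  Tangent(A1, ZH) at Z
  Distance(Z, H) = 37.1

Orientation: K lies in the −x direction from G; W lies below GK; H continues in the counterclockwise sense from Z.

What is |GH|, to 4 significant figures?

47.97

On A1, K sits at bearing 90° from W; a 105° counterclockwise sweep puts Z at bearing 195°, so Z = W + 6.5·(cos 195°, sin 195°) = (-28.68, -8.182). Tangency of A1 to ZH means the radius WZ is perpendicular to ZH, so ZH runs along (−sin 195°, cos 195°); with |ZH| = 37.1, H = (-19.08, -44.02). Then |GH| = |H − G| = 47.97.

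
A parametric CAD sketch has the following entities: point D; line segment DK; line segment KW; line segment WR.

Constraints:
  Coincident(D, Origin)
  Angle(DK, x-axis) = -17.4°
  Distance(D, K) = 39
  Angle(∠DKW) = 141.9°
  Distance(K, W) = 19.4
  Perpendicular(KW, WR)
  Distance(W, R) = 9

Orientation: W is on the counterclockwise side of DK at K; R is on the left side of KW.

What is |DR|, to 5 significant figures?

52.307

D is at the origin; DK runs at -17.4° with length 39.0, so K = 39.0·(cos -17.4°, sin -17.4°) = (37.215, -11.663). ∠DKW = 141.9°, so KW runs at -17.4° + (180° − 141.9°) = 20.700° from the x-axis; with |KW| = 19.4, W = K + 19.4·(cos 20.700°, sin 20.700°) = (55.363, -4.8052). KW is perpendicular to WR; with |WR| = 9.0 on the left of KW, R = W + 9.0·(-0.35347, 0.93544) = (52.182, 3.6138). Then |DR| = |R − D| = 52.307.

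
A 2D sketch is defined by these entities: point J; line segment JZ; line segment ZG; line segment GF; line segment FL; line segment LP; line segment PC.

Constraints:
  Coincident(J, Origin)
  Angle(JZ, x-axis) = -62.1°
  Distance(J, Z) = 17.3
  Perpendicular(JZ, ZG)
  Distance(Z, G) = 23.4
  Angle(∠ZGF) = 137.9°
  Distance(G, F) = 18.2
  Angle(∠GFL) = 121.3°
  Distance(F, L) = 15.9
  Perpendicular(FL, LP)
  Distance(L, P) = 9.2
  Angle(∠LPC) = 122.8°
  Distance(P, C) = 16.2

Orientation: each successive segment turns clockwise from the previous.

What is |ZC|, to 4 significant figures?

21.84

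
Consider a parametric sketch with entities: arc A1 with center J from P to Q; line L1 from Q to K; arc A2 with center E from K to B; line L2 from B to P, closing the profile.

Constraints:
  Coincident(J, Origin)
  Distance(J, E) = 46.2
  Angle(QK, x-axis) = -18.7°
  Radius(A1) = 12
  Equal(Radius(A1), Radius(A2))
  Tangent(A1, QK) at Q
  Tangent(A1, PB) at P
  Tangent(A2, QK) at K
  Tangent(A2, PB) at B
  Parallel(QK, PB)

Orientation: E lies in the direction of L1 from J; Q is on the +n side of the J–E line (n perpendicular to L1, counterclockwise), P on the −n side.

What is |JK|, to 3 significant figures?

47.7

The slot axis is L1's direction at -18.7°, so u = (cos -18.7°, sin -18.7°) = (0.947, -0.321) and n = (−sin -18.7°, cos -18.7°) = (0.321, 0.947). J is at the origin and E lies 46.2 along u from J, so E = 46.2·u = (43.8, -14.8). Tangency of A1 to both parallel lines with radius 12.0 puts Q and P at J ± 12.0·n: Q = (3.85, 11.4), P = (-3.85, -11.4). Equal radii place K and B the same way about E: K = E + 12.0·n = (47.6, -3.45), B = E − 12.0·n = (39.9, -26.2). Then |JK| = |K − J| = 47.7.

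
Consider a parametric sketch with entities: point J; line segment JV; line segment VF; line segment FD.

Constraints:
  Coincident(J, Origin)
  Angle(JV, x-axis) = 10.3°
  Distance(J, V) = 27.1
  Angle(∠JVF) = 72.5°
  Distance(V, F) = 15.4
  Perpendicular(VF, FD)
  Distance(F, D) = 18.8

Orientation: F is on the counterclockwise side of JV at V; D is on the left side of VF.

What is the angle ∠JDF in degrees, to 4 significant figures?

134.2°

∠JVF = 72.5°, so VF runs at 10.3° + (180° − 72.5°) = 117.8° from the x-axis; with |VF| = 15.4, F = V + 15.4·(cos 117.8°, sin 117.8°) = (19.48, 18.47). VF is perpendicular to FD; with |FD| = 18.8 on the left of VF, D = F + 18.8·(-0.8846, -0.4664) = (2.851, 9.700). Then cos ∠JDF = DJ·DF / (|DJ||DF|), giving 134.2°.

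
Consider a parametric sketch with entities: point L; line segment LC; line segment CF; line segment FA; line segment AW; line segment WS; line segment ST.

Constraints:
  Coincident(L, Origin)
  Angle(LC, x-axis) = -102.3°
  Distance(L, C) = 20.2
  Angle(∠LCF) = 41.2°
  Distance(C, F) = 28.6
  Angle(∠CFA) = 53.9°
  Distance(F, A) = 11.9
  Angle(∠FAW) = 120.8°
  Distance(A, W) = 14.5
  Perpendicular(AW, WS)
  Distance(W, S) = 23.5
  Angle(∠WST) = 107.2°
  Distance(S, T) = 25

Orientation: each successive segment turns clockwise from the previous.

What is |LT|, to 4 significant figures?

38.38

AW ⟂ WS, so WS runs at -156.4°; with |WS| = 23.5, S = (-22.05, -18.88). ∠WST = 107.2° gives ST at 130.8° from the x-axis; with |ST| = 25.0, T = (-38.38, 0.03991). Then |LT| = |T − L| = 38.38.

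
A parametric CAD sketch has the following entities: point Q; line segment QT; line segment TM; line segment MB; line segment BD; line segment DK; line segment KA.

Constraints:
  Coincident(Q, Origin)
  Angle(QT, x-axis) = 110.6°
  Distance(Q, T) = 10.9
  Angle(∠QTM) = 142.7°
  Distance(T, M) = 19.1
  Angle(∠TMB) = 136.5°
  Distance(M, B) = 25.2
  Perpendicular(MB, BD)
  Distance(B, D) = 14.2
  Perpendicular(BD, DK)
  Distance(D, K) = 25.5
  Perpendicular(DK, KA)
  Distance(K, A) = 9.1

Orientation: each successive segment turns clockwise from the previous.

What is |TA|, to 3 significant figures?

15.8

Q is at the origin; QT runs at 110.6° with length 10.9, so T = (-3.84, 10.2). ∠QTM = 142.7° gives TM at 73.3° from the x-axis; with |TM| = 19.1, M = (1.65, 28.5). ∠TMB = 136.5° gives MB at 29.8° from the x-axis; with |MB| = 25.2, B = (23.5, 41.0). The perpendicularity gives BD at right angles to MB, so BD runs at -60.2°; with |BD| = 14.2, D = (30.6, 28.7). BD is perpendicular to DK, so DK runs at -150°; with |DK| = 25.5, K = (8.45, 16.0). DK is perpendicular to KA, so KA runs at 120°; with |KA| = 9.1, A = (3.93, 23.9). Then |TA| = |A − T| = 15.8.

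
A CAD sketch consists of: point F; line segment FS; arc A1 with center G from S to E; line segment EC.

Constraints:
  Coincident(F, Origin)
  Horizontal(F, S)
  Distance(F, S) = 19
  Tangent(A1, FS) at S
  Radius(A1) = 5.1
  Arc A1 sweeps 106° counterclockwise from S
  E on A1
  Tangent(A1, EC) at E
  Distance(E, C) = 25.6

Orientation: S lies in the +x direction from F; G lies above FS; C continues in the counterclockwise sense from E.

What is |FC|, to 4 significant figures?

35.38

On A1, S sits at bearing -90° from G; a 106° counterclockwise sweep puts E at bearing 16°, so E = G + 5.1·(cos 16°, sin 16°) = (23.90, 6.506). A1 meets EC tangentially, so GE is at right angles to EC, so EC runs along (−sin 16°, cos 16°); with |EC| = 25.6, C = (16.85, 31.11). Then |FC| = |C − F| = 35.38.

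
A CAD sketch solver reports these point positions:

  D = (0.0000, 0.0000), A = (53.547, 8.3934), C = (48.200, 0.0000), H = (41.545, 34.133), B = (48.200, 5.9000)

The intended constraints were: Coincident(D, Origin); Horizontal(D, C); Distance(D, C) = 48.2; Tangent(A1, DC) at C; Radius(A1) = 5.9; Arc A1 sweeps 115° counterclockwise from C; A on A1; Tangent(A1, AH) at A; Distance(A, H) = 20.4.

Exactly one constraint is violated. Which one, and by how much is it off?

Distance(A, H) = 20.4 — off by 8.00.

D = (0.00, 0.00) ✓; D.y = 0.00, C.y = 0.00 ✓; |DC| = 48.20 ✓; ∠(BC, CD) = 90.00° ✓; |BC| = 5.900 ✓; bearing(B→A) − bearing(B→C) = 115.0° ✓; |BA| = 5.900 ✓; ∠(BA, AH) = 90.00° ✓; |AH| = 28.40 ✗.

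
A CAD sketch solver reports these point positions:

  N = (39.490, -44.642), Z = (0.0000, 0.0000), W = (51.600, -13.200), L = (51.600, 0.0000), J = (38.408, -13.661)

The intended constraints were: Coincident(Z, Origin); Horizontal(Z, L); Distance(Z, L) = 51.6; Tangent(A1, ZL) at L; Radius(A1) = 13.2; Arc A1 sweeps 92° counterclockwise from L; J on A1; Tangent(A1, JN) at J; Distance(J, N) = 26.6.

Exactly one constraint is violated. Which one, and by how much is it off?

Distance(J, N) = 26.6 — off by 4.40.

Z = (0.00, 0.00) ✓; Z.y = 0.00, L.y = 0.00 ✓; |ZL| = 51.60 ✓; ∠(WL, LZ) = 90.00° ✓; |WL| = 13.20 ✓; bearing(W→J) − bearing(W→L) = 92.00° ✓; |WJ| = 13.20 ✓; ∠(WJ, JN) = 90.00° ✓; |JN| = 31.00 ✗.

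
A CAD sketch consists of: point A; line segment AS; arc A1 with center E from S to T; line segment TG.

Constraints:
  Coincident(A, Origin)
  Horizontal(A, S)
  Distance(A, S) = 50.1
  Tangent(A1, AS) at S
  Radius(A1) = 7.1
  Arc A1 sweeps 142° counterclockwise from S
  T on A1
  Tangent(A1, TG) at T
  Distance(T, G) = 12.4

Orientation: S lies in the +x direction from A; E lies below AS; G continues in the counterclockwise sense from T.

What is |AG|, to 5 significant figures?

59.106

A is at the origin; AS is horizontal with |AS| = 50.1 and S on the +x side, so S = (50.100, 0.0000). Since A1 is tangent to AS there, ES ⟂ AS, so E = S + (0, -7.1) = (50.100, -7.1000). On A1, S sits at bearing 90° from E; a 142° counterclockwise sweep puts T at bearing 232°, so T = E + 7.1·(cos 232°, sin 232°) = (45.729, -12.695). Since A1 is tangent to TG there, ET ⟂ TG, so TG runs along (−sin 232°, cos 232°); with |TG| = 12.4, G = (55.500, -20.329). Then |AG| = |G − A| = 59.106.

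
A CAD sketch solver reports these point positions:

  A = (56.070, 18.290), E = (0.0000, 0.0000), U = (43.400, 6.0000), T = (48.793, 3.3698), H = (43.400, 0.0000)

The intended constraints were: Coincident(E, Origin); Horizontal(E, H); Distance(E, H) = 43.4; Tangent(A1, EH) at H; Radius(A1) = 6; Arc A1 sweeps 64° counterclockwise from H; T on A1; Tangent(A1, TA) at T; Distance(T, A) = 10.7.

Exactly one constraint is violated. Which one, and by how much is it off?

Distance(T, A) = 10.7 — off by 5.90.

E = (0.00, 0.00) ✓; E.y = 0.00, H.y = 0.00 ✓; |EH| = 43.40 ✓; ∠(UH, HE) = 90.00° ✓; |UH| = 6.000 ✓; bearing(U→T) − bearing(U→H) = 64.00° ✓; |UT| = 6.000 ✓; ∠(UT, TA) = 90.00° ✓; |TA| = 16.60 ✗.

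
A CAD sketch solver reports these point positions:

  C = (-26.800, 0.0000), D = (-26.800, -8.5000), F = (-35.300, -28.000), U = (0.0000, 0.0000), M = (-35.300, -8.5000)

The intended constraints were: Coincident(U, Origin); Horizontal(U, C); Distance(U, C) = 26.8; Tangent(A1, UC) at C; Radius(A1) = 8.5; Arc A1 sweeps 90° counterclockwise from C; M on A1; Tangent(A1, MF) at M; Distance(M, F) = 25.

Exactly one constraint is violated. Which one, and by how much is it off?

Distance(M, F) = 25 — off by 5.50.

U = (0.00, 0.00) ✓; U.y = 0.00, C.y = 0.00 ✓; |UC| = 26.80 ✓; ∠(DC, CU) = 90.00° ✓; |DC| = 8.500 ✓; bearing(D→M) − bearing(D→C) = 90.00° ✓; |DM| = 8.500 ✓; ∠(DM, MF) = 90.00° ✓; |MF| = 19.50 ✗.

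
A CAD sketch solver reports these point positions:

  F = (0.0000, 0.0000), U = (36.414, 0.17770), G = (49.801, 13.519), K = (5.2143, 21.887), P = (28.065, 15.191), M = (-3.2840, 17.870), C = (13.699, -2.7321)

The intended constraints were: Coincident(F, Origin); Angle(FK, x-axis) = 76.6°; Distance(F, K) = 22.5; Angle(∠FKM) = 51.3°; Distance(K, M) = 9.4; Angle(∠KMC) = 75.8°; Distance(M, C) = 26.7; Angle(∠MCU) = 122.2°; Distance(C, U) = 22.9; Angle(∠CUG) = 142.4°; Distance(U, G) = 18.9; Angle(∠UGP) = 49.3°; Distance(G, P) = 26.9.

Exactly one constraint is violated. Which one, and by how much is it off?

Distance(G, P) = 26.9 — off by 5.10.

F = (0.00, 0.00) ✓; FK at 76.60° ✓; |FK| = 22.50 ✓; ∠FKM = 51.30° ✓; |KM| = 9.400 ✓; ∠KMC = 75.80° ✓; |MC| = 26.70 ✓; ∠MCU = 122.2° ✓; |CU| = 22.90 ✓; ∠CUG = 142.4° ✓; |UG| = 18.90 ✓; ∠UGP = 49.30° ✓; |GP| = 21.80 ✗.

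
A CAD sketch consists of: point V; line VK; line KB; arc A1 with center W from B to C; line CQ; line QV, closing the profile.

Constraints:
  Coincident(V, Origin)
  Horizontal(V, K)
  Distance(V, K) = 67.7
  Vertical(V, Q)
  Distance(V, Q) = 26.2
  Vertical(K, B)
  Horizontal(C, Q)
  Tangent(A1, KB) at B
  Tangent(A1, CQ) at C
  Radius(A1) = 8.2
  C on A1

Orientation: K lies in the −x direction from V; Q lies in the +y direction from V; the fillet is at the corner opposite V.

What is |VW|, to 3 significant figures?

62.2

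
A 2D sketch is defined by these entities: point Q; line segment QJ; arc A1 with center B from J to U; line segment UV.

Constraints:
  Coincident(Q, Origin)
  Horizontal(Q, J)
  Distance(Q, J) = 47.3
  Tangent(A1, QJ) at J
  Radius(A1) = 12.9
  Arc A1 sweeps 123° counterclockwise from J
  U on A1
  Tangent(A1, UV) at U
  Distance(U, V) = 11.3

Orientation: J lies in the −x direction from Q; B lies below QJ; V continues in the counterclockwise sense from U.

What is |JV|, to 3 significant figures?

29.8

Q is at the origin; QJ is horizontal with |QJ| = 47.3 and J on the −x side, so J = (-47.3, 0.00). A1 meets QJ tangentially, so BJ is at right angles to QJ, so B = J + (0, -12.9) = (-47.3, -12.9). On A1, J sits at bearing 90° from B; a 123° counterclockwise sweep puts U at bearing 213°, so U = B + 12.9·(cos 213°, sin 213°) = (-58.1, -19.9). The tangent condition forces BU to be normal to UV, so UV runs along (−sin 213°, cos 213°); with |UV| = 11.3, V = (-52.0, -29.4). Then |JV| = |V − J| = 29.8.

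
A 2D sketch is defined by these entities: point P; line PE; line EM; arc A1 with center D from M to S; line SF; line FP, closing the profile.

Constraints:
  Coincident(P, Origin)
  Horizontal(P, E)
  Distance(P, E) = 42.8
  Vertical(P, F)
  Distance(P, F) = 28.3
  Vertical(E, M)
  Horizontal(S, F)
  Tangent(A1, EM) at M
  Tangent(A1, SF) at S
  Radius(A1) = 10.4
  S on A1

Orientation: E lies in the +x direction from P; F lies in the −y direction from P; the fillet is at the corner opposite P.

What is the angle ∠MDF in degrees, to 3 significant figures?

162°

The virtual corner opposite P is at (42.8, -28.3). A1 meets EM tangentially, so DM is at right angles to EM and since A1 is tangent to SF there, DS ⟂ SF, with radius 10.4, so the center D sits 10.4 in from both sides at D = (32.4, -17.9). That places the tangent points at M = (42.8, -17.9) on EM and S = (32.4, -28.3) on SF. Then cos ∠MDF = DM·DF / (|DM||DF|), giving 162°.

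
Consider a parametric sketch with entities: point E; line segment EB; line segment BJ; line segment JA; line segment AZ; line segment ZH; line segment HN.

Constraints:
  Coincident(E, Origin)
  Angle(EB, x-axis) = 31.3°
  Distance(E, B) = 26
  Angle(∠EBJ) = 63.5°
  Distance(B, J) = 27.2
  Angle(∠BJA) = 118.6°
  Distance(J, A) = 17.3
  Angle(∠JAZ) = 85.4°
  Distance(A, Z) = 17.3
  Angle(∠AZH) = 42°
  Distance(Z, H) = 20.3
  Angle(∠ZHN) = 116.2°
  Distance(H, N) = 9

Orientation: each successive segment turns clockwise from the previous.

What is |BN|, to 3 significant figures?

37.1

E is at the origin; EB runs at 31.3° with length 26.0, so B = (22.2, 13.5). ∠EBJ = 63.5° gives BJ at -85.2° from the x-axis; with |BJ| = 27.2, J = (24.5, -13.6). ∠BJA = 118.6° gives JA at -147° from the x-axis; with |JA| = 17.3, A = (10.0, -23.1). ∠JAZ = 85.4° gives AZ at 119° from the x-axis; with |AZ| = 17.3, Z = (1.71, -7.96). ∠AZH = 42.0° gives ZH at -19.2° from the x-axis; with |ZH| = 20.3, H = (20.9, -14.6). ∠ZHN = 116.2° gives HN at -83.0° from the x-axis; with |HN| = 9.0, N = (22.0, -23.6). Then |BN| = |N − B| = 37.1.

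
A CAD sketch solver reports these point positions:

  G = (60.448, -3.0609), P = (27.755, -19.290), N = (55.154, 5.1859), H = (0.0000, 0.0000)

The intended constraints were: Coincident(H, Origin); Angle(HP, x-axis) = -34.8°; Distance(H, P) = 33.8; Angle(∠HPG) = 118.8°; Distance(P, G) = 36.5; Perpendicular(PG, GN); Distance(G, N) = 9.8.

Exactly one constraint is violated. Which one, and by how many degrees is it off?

Perpendicular(PG, GN) — off by 6.30°.

H = (0.00, 0.00) ✓; HP at -34.80° ✓; |HP| = 33.80 ✓; ∠HPG = 118.8° ✓; |PG| = 36.50 ✓; ∠(PG, GN) = 96.30° ✗; |GN| = 9.800 ✓.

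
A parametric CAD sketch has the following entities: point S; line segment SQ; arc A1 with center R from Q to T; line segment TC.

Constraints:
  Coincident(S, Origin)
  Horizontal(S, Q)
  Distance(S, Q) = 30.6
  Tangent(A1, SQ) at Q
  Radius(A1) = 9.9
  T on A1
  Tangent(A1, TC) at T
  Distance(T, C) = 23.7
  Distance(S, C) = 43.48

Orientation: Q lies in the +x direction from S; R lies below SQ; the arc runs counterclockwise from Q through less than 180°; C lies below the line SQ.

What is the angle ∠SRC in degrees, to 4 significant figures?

96.83°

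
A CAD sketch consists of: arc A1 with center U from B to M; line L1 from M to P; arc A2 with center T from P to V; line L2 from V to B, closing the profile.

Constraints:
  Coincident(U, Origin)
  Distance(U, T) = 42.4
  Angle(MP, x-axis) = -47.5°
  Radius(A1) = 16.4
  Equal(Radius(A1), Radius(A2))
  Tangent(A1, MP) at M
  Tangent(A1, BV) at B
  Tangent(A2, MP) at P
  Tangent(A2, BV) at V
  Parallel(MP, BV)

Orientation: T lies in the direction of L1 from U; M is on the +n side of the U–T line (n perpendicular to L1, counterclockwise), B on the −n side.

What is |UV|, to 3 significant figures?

45.5

The slot axis is L1's direction at -47.5°, so u = (cos -47.5°, sin -47.5°) = (0.676, -0.737) and n = (−sin -47.5°, cos -47.5°) = (0.737, 0.676). U is at the origin and T lies 42.4 along u from U, so T = 42.4·u = (28.6, -31.3). Tangency of A1 to both parallel lines with radius 16.4 puts M and B at U ± 16.4·n: M = (12.1, 11.1), B = (-12.1, -11.1). Equal radii place P and V the same way about T: P = T + 16.4·n = (40.7, -20.2), V = T − 16.4·n = (16.6, -42.3). Then |UV| = |V − U| = 45.5.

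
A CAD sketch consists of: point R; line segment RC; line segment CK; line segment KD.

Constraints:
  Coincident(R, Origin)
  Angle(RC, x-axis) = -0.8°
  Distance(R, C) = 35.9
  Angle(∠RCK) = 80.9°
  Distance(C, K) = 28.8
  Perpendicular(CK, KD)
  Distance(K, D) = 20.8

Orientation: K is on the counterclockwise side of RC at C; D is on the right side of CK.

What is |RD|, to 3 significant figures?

60.8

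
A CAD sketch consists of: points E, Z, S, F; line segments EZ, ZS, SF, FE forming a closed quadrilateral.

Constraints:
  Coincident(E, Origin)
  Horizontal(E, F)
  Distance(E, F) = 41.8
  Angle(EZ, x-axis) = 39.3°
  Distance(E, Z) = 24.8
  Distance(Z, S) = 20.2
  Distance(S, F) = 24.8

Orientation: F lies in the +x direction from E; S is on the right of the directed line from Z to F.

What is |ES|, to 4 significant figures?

17.95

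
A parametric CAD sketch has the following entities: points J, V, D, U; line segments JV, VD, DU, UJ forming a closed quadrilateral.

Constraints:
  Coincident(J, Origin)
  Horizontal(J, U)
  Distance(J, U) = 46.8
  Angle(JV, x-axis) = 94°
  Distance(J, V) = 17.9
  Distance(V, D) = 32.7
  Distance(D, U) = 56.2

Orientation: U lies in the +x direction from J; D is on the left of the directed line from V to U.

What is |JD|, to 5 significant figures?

48.626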